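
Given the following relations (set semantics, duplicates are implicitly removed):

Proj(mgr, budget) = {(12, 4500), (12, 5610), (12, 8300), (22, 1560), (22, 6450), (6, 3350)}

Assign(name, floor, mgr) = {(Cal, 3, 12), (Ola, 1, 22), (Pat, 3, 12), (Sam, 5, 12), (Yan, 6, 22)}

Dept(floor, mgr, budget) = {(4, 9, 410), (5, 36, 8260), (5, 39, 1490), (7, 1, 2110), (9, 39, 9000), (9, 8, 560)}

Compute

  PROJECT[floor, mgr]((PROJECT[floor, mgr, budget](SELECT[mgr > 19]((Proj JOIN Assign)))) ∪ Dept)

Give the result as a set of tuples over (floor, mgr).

Natural join on mgr: {(12, 4500, Cal, 3), (12, 4500, Pat, 3), (12, 4500, Sam, 5), (12, 5610, Cal, 3), (12, 5610, Pat, 3), (12, 5610, Sam, 5), (12, 8300, Cal, 3), (12, 8300, Pat, 3), (12, 8300, Sam, 5), (22, 1560, Ola, 1), (22, 1560, Yan, 6), (22, 6450, Ola, 1), (22, 6450, Yan, 6)}
σ[mgr > 19]: keep tuples satisfying mgr > 19 → {(22, 1560, Ola, 1), (22, 1560, Yan, 6), (22, 6450, Ola, 1), (22, 6450, Yan, 6)}
Projecting to floor, mgr, budget: {(1, 22, 1560), (1, 22, 6450), (6, 22, 1560), (6, 22, 6450)}
Set union of the two operands is {(1, 22, 1560), (1, 22, 6450), (4, 9, 410), (5, 36, 8260), (5, 39, 1490), (6, 22, 1560), (6, 22, 6450), (7, 1, 2110), (9, 39, 9000), (9, 8, 560)}.
Projecting to floor, mgr (2 duplicate(s) eliminated): {(1, 22), (4, 9), (5, 36), (5, 39), (6, 22), (7, 1), (9, 39), (9, 8)}

{(1, 22), (4, 9), (5, 36), (5, 39), (6, 22), (7, 1), (9, 39), (9, 8)}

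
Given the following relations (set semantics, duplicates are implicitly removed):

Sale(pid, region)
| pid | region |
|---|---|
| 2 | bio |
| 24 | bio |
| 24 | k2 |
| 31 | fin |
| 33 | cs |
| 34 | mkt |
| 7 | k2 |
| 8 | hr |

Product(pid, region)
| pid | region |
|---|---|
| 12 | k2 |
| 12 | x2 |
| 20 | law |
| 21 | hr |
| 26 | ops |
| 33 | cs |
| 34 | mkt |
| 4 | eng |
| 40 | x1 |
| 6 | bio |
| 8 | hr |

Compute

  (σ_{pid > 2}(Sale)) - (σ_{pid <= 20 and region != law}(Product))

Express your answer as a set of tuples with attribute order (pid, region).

Apply σ_{pid > 2}; surviving tuples: {(24, bio), (24, k2), (31, fin), (33, cs), (34, mkt), (7, k2), (8, hr)}
Apply σ_{pid <= 20 and region != law}; surviving tuples: {(12, k2), (12, x2), (4, eng), (6, bio), (8, hr)}
Difference: {(24, bio), (24, k2), (31, fin), (33, cs), (34, mkt), (7, k2), (8, hr)} with {(12, k2), (12, x2), (4, eng), (6, bio), (8, hr)} → {(24, bio), (24, k2), (31, fin), (33, cs), (34, mkt), (7, k2)}

{(24, bio), (24, k2), (31, fin), (33, cs), (34, mkt), (7, k2)}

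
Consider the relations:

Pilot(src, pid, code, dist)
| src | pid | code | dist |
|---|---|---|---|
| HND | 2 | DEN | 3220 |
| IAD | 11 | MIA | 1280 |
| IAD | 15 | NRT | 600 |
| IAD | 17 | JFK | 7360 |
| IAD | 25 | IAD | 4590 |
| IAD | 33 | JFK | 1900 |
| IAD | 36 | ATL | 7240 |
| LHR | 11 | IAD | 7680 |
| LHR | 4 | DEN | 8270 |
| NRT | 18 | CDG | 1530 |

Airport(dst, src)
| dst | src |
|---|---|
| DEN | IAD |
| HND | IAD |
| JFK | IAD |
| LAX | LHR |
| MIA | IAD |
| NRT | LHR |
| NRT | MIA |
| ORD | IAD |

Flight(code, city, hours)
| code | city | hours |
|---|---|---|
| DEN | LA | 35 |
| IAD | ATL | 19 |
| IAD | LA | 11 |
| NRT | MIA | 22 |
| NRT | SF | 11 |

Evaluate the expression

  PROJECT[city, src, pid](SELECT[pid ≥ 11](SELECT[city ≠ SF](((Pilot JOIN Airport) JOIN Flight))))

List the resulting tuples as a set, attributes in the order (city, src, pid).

Pilot ⋈ Airport (natural join on src): {(IAD, 11, MIA, 1280, DEN), (IAD, 11, MIA, 1280, HND), (IAD, 11, MIA, 1280, JFK), (IAD, 11, MIA, 1280, MIA), (IAD, 11, MIA, 1280, ORD), (IAD, 15, NRT, 600, DEN), (IAD, 15, NRT, 600, HND), (IAD, 15, NRT, 600, JFK), (IAD, 15, NRT, 600, MIA), (IAD, 15, NRT, 600, ORD), (IAD, 17, JFK, 7360, DEN), (IAD, 17, JFK, 7360, HND), (IAD, 17, JFK, 7360, JFK), (IAD, 17, JFK, 7360, MIA), (IAD, 17, JFK, 7360, ORD), (IAD, 25, IAD, 4590, DEN), (IAD, 25, IAD, 4590, HND), (IAD, 25, IAD, 4590, JFK), (IAD, 25, IAD, 4590, MIA), (IAD, 25, IAD, 4590, ORD), (IAD, 33, JFK, 1900, DEN), (IAD, 33, JFK, 1900, HND), (IAD, 33, JFK, 1900, JFK), (IAD, 33, JFK, 1900, MIA), (IAD, 33, JFK, 1900, ORD), (IAD, 36, ATL, 7240, DEN), (IAD, 36, ATL, 7240, HND), (IAD, 36, ATL, 7240, JFK), (IAD, 36, ATL, 7240, MIA), (IAD, 36, ATL, 7240, ORD), (LHR, 11, IAD, 7680, LAX), (LHR, 11, IAD, 7680, NRT), (LHR, 4, DEN, 8270, LAX), (LHR, 4, DEN, 8270, NRT)}
(Pilot JOIN Airport) ⋈ Flight (natural join on code): {(IAD, 15, NRT, 600, DEN, MIA, 22), (IAD, 15, NRT, 600, DEN, SF, 11), (IAD, 15, NRT, 600, HND, MIA, 22), (IAD, 15, NRT, 600, HND, SF, 11), (IAD, 15, NRT, 600, JFK, MIA, 22), (IAD, 15, NRT, 600, JFK, SF, 11), (IAD, 15, NRT, 600, MIA, MIA, 22), (IAD, 15, NRT, 600, MIA, SF, 11), (IAD, 15, NRT, 600, ORD, MIA, 22), (IAD, 15, NRT, 600, ORD, SF, 11), (IAD, 25, IAD, 4590, DEN, ATL, 19), (IAD, 25, IAD, 4590, DEN, LA, 11), (IAD, 25, IAD, 4590, HND, ATL, 19), (IAD, 25, IAD, 4590, HND, LA, 11), (IAD, 25, IAD, 4590, JFK, ATL, 19), (IAD, 25, IAD, 4590, JFK, LA, 11), (IAD, 25, IAD, 4590, MIA, ATL, 19), (IAD, 25, IAD, 4590, MIA, LA, 11), (IAD, 25, IAD, 4590, ORD, ATL, 19), (IAD, 25, IAD, 4590, ORD, LA, 11), (LHR, 11, IAD, 7680, LAX, ATL, 19), (LHR, 11, IAD, 7680, LAX, LA, 11), (LHR, 11, IAD, 7680, NRT, ATL, 19), (LHR, 11, IAD, 7680, NRT, LA, 11), (LHR, 4, DEN, 8270, LAX, LA, 35), (LHR, 4, DEN, 8270, NRT, LA, 35)}
Filtering on city ≠ SF leaves {(IAD, 15, NRT, 600, DEN, MIA, 22), (IAD, 15, NRT, 600, HND, MIA, 22), (IAD, 15, NRT, 600, JFK, MIA, 22), (IAD, 15, NRT, 600, MIA, MIA, 22), (IAD, 15, NRT, 600, ORD, MIA, 22), (IAD, 25, IAD, 4590, DEN, ATL, 19), (IAD, 25, IAD, 4590, DEN, LA, 11), (IAD, 25, IAD, 4590, HND, ATL, 19), (IAD, 25, IAD, 4590, HND, LA, 11), (IAD, 25, IAD, 4590, JFK, ATL, 19), (IAD, 25, IAD, 4590, JFK, LA, 11), (IAD, 25, IAD, 4590, MIA, ATL, 19), (IAD, 25, IAD, 4590, MIA, LA, 11), (IAD, 25, IAD, 4590, ORD, ATL, 19), (IAD, 25, IAD, 4590, ORD, LA, 11), (LHR, 11, IAD, 7680, LAX, ATL, 19), (LHR, 11, IAD, 7680, LAX, LA, 11), (LHR, 11, IAD, 7680, NRT, ATL, 19), (LHR, 11, IAD, 7680, NRT, LA, 11), (LHR, 4, DEN, 8270, LAX, LA, 35), (LHR, 4, DEN, 8270, NRT, LA, 35)}.
Filtering on pid ≥ 11 leaves {(IAD, 15, NRT, 600, DEN, MIA, 22), (IAD, 15, NRT, 600, HND, MIA, 22), (IAD, 15, NRT, 600, JFK, MIA, 22), (IAD, 15, NRT, 600, MIA, MIA, 22), (IAD, 15, NRT, 600, ORD, MIA, 22), (IAD, 25, IAD, 4590, DEN, ATL, 19), (IAD, 25, IAD, 4590, DEN, LA, 11), (IAD, 25, IAD, 4590, HND, ATL, 19), (IAD, 25, IAD, 4590, HND, LA, 11), (IAD, 25, IAD, 4590, JFK, ATL, 19), (IAD, 25, IAD, 4590, JFK, LA, 11), (IAD, 25, IAD, 4590, MIA, ATL, 19), (IAD, 25, IAD, 4590, MIA, LA, 11), (IAD, 25, IAD, 4590, ORD, ATL, 19), (IAD, 25, IAD, 4590, ORD, LA, 11), (LHR, 11, IAD, 7680, LAX, ATL, 19), (LHR, 11, IAD, 7680, LAX, LA, 11), (LHR, 11, IAD, 7680, NRT, ATL, 19), (LHR, 11, IAD, 7680, NRT, LA, 11)}.
π_{city, src, pid} gives {(ATL, IAD, 25), (ATL, LHR, 11), (LA, IAD, 25), (LA, LHR, 11), (MIA, IAD, 15)} (14 duplicate(s) eliminated).

{(ATL, IAD, 25), (ATL, LHR, 11), (LA, IAD, 25), (LA, LHR, 11), (MIA, IAD, 15)}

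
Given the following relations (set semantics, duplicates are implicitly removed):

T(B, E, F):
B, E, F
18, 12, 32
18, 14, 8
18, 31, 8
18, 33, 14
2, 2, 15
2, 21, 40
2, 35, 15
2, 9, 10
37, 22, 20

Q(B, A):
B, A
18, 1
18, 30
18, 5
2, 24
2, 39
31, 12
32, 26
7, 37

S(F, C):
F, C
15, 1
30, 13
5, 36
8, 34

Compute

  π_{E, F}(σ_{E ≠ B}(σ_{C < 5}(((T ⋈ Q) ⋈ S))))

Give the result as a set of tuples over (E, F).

Natural join on B: {(18, 12, 32, 1), (18, 12, 32, 30), (18, 12, 32, 5), (18, 14, 8, 1), (18, 14, 8, 30), (18, 14, 8, 5), (18, 31, 8, 1), (18, 31, 8, 30), (18, 31, 8, 5), (18, 33, 14, 1), (18, 33, 14, 30), (18, 33, 14, 5), (2, 2, 15, 24), (2, 2, 15, 39), (2, 21, 40, 24), (2, 21, 40, 39), (2, 35, 15, 24), (2, 35, 15, 39), (2, 9, 10, 24), (2, 9, 10, 39)}
Natural join on F: {(18, 14, 8, 1, 34), (18, 14, 8, 30, 34), (18, 14, 8, 5, 34), (18, 31, 8, 1, 34), (18, 31, 8, 30, 34), (18, 31, 8, 5, 34), (2, 2, 15, 24, 1), (2, 2, 15, 39, 1), (2, 35, 15, 24, 1), (2, 35, 15, 39, 1)}
Selection C < 5: {(2, 2, 15, 24, 1), (2, 2, 15, 39, 1), (2, 35, 15, 24, 1), (2, 35, 15, 39, 1)}
Selection E ≠ B: {(2, 35, 15, 24, 1), (2, 35, 15, 39, 1)}
π_{E, F} gives {(35, 15)} (1 duplicate(s) eliminated).

{(35, 15)}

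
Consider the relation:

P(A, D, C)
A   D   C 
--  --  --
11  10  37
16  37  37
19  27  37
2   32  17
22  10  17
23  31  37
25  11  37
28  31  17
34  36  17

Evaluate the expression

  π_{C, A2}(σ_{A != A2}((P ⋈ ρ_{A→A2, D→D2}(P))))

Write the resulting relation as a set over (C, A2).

{(17, 2), (17, 22), (17, 28), (17, 34), (37, 11), (37, 16), (37, 19), (37, 23), (37, 25)}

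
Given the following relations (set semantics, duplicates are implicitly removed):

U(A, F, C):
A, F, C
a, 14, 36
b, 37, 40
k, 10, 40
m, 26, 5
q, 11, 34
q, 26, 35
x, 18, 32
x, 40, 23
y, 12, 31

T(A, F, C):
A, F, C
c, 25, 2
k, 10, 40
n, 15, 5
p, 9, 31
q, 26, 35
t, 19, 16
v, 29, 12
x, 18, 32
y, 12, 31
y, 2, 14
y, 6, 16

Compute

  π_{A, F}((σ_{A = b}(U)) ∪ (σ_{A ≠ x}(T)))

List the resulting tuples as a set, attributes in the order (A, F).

{(b, 37), (c, 25), (k, 10), (n, 15), (p, 9), (q, 26), (t, 19), (v, 29), (y, 12), (y, 2), (y, 6)}

Selection A = b: {(b, 37, 40)}
Selection A ≠ x: {(c, 25, 2), (k, 10, 40), (n, 15, 5), (p, 9, 31), (q, 26, 35), (t, 19, 16), (v, 29, 12), (y, 12, 31), (y, 2, 14), (y, 6, 16)}
Set union of the two operands is {(b, 37, 40), (c, 25, 2), (k, 10, 40), (n, 15, 5), (p, 9, 31), (q, 26, 35), (t, 19, 16), (v, 29, 12), (y, 12, 31), (y, 2, 14), (y, 6, 16)}.
Projecting to A, F: {(b, 37), (c, 25), (k, 10), (n, 15), (p, 9), (q, 26), (t, 19), (v, 29), (y, 12), (y, 2), (y, 6)}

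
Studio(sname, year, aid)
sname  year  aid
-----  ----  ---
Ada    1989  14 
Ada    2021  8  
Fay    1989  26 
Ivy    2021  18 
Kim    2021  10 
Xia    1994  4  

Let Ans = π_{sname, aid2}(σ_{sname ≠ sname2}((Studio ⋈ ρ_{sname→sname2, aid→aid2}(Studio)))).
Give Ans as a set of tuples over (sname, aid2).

ρ[sname→sname2, aid→aid2]: schema becomes (sname2, year, aid2); tuples unchanged.
Natural join on year: {(Ada, 1989, 14, Ada, 14), (Ada, 1989, 14, Fay, 26), (Ada, 2021, 8, Ada, 8), (Ada, 2021, 8, Ivy, 18), (Ada, 2021, 8, Kim, 10), (Fay, 1989, 26, Ada, 14), (Fay, 1989, 26, Fay, 26), (Ivy, 2021, 18, Ada, 8), (Ivy, 2021, 18, Ivy, 18), (Ivy, 2021, 18, Kim, 10), (Kim, 2021, 10, Ada, 8), (Kim, 2021, 10, Ivy, 18), (Kim, 2021, 10, Kim, 10), (Xia, 1994, 4, Xia, 4)}
Apply σ_{sname ≠ sname2}; surviving tuples: {(Ada, 1989, 14, Fay, 26), (Ada, 2021, 8, Ivy, 18), (Ada, 2021, 8, Kim, 10), (Fay, 1989, 26, Ada, 14), (Ivy, 2021, 18, Ada, 8), (Ivy, 2021, 18, Kim, 10), (Kim, 2021, 10, Ada, 8), (Kim, 2021, 10, Ivy, 18)}
Projecting to sname, aid2: {(Ada, 10), (Ada, 18), (Ada, 26), (Fay, 14), (Ivy, 10), (Ivy, 8), (Kim, 18), (Kim, 8)}

{(Ada, 10), (Ada, 18), (Ada, 26), (Fay, 14), (Ivy, 10), (Ivy, 8), (Kim, 18), (Kim, 8)}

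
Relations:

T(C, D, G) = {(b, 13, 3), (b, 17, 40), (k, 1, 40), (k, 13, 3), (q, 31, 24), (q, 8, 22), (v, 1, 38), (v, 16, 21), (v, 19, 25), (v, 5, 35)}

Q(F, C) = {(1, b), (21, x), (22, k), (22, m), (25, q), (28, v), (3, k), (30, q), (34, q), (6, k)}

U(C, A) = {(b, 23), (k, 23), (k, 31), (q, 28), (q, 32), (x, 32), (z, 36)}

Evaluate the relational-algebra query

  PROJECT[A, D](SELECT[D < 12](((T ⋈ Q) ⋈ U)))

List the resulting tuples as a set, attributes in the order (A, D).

Natural join on C: {(b, 13, 3, 1), (b, 17, 40, 1), (k, 1, 40, 22), (k, 1, 40, 3), (k, 1, 40, 6), (k, 13, 3, 22), (k, 13, 3, 3), (k, 13, 3, 6), (q, 31, 24, 25), (q, 31, 24, 30), (q, 31, 24, 34), (q, 8, 22, 25), (q, 8, 22, 30), (q, 8, 22, 34), (v, 1, 38, 28), (v, 16, 21, 28), (v, 19, 25, 28), (v, 5, 35, 28)}
Natural join on C: {(b, 13, 3, 1, 23), (b, 17, 40, 1, 23), (k, 1, 40, 22, 23), (k, 1, 40, 22, 31), (k, 1, 40, 3, 23), (k, 1, 40, 3, 31), (k, 1, 40, 6, 23), (k, 1, 40, 6, 31), (k, 13, 3, 22, 23), (k, 13, 3, 22, 31), (k, 13, 3, 3, 23), (k, 13, 3, 3, 31), (k, 13, 3, 6, 23), (k, 13, 3, 6, 31), (q, 31, 24, 25, 28), (q, 31, 24, 25, 32), (q, 31, 24, 30, 28), (q, 31, 24, 30, 32), (q, 31, 24, 34, 28), (q, 31, 24, 34, 32), (q, 8, 22, 25, 28), (q, 8, 22, 25, 32), (q, 8, 22, 30, 28), (q, 8, 22, 30, 32), (q, 8, 22, 34, 28), (q, 8, 22, 34, 32)}
Filtering on D < 12 leaves {(k, 1, 40, 22, 23), (k, 1, 40, 22, 31), (k, 1, 40, 3, 23), (k, 1, 40, 3, 31), (k, 1, 40, 6, 23), (k, 1, 40, 6, 31), (q, 8, 22, 25, 28), (q, 8, 22, 25, 32), (q, 8, 22, 30, 28), (q, 8, 22, 30, 32), (q, 8, 22, 34, 28), (q, 8, 22, 34, 32)}.
π_{A, D} gives {(23, 1), (28, 8), (31, 1), (32, 8)} (8 duplicate(s) eliminated).

{(23, 1), (28, 8), (31, 1), (32, 8)}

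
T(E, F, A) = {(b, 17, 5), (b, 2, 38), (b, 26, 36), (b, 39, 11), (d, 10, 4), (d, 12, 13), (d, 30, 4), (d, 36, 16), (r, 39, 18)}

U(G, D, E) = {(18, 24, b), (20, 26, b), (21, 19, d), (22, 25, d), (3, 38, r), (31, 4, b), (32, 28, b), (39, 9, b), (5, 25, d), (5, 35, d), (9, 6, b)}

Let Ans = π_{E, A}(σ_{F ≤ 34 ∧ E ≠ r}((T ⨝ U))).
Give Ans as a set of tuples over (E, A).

{(b, 36), (b, 38), (b, 5), (d, 13), (d, 4)}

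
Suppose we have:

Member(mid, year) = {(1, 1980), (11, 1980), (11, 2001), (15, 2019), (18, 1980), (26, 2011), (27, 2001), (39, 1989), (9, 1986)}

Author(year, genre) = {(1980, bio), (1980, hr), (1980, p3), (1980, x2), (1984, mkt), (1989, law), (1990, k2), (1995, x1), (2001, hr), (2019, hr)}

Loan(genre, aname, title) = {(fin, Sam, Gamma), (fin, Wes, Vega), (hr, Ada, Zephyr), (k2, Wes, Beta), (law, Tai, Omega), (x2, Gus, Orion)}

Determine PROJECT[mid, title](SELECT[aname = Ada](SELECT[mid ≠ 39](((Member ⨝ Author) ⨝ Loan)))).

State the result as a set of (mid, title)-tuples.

Member ⋈ Author (natural join on year): {(1, 1980, bio), (1, 1980, hr), (1, 1980, p3), (1, 1980, x2), (11, 1980, bio), (11, 1980, hr), (11, 1980, p3), (11, 1980, x2), (11, 2001, hr), (15, 2019, hr), (18, 1980, bio), (18, 1980, hr), (18, 1980, p3), (18, 1980, x2), (27, 2001, hr), (39, 1989, law)}
(Member ⨝ Author) ⋈ Loan (natural join on genre): {(1, 1980, hr, Ada, Zephyr), (1, 1980, x2, Gus, Orion), (11, 1980, hr, Ada, Zephyr), (11, 1980, x2, Gus, Orion), (11, 2001, hr, Ada, Zephyr), (15, 2019, hr, Ada, Zephyr), (18, 1980, hr, Ada, Zephyr), (18, 1980, x2, Gus, Orion), (27, 2001, hr, Ada, Zephyr), (39, 1989, law, Tai, Omega)}
σ[mid ≠ 39]: keep tuples satisfying mid ≠ 39 → {(1, 1980, hr, Ada, Zephyr), (1, 1980, x2, Gus, Orion), (11, 1980, hr, Ada, Zephyr), (11, 1980, x2, Gus, Orion), (11, 2001, hr, Ada, Zephyr), (15, 2019, hr, Ada, Zephyr), (18, 1980, hr, Ada, Zephyr), (18, 1980, x2, Gus, Orion), (27, 2001, hr, Ada, Zephyr)}
σ[aname = Ada]: keep tuples satisfying aname = Ada → {(1, 1980, hr, Ada, Zephyr), (11, 1980, hr, Ada, Zephyr), (11, 2001, hr, Ada, Zephyr), (15, 2019, hr, Ada, Zephyr), (18, 1980, hr, Ada, Zephyr), (27, 2001, hr, Ada, Zephyr)}
π[mid, title]: project onto (mid, title) (1 duplicate(s) eliminated) → {(1, Zephyr), (11, Zephyr), (15, Zephyr), (18, Zephyr), (27, Zephyr)}

{(1, Zephyr), (11, Zephyr), (15, Zephyr), (18, Zephyr), (27, Zephyr)}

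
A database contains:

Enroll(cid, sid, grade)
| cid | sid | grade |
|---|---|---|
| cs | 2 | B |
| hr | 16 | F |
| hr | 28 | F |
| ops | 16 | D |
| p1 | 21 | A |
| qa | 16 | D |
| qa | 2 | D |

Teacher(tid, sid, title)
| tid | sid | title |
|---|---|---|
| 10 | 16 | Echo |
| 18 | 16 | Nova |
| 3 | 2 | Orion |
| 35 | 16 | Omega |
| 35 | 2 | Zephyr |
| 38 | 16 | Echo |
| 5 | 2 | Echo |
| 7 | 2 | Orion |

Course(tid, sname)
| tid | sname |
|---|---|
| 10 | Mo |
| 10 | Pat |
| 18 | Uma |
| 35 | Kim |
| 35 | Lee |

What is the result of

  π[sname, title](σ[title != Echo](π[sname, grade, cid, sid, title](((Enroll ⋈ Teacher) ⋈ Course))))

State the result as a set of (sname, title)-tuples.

Enroll ⋈ Teacher (natural join on sid): {(cs, 2, B, 3, Orion), (cs, 2, B, 35, Zephyr), (cs, 2, B, 5, Echo), (cs, 2, B, 7, Orion), (hr, 16, F, 10, Echo), (hr, 16, F, 18, Nova), (hr, 16, F, 35, Omega), (hr, 16, F, 38, Echo), (ops, 16, D, 10, Echo), (ops, 16, D, 18, Nova), (ops, 16, D, 35, Omega), (ops, 16, D, 38, Echo), (qa, 16, D, 10, Echo), (qa, 16, D, 18, Nova), (qa, 16, D, 35, Omega), (qa, 16, D, 38, Echo), (qa, 2, D, 3, Orion), (qa, 2, D, 35, Zephyr), (qa, 2, D, 5, Echo), (qa, 2, D, 7, Orion)}
(Enroll ⋈ Teacher) ⋈ Course (natural join on tid): {(cs, 2, B, 35, Zephyr, Kim), (cs, 2, B, 35, Zephyr, Lee), (hr, 16, F, 10, Echo, Mo), (hr, 16, F, 10, Echo, Pat), (hr, 16, F, 18, Nova, Uma), (hr, 16, F, 35, Omega, Kim), (hr, 16, F, 35, Omega, Lee), (ops, 16, D, 10, Echo, Mo), (ops, 16, D, 10, Echo, Pat), (ops, 16, D, 18, Nova, Uma), (ops, 16, D, 35, Omega, Kim), (ops, 16, D, 35, Omega, Lee), (qa, 16, D, 10, Echo, Mo), (qa, 16, D, 10, Echo, Pat), (qa, 16, D, 18, Nova, Uma), (qa, 16, D, 35, Omega, Kim), (qa, 16, D, 35, Omega, Lee), (qa, 2, D, 35, Zephyr, Kim), (qa, 2, D, 35, Zephyr, Lee)}
Keep only column(s) sname, grade, cid, sid, title: {(Kim, B, cs, 2, Zephyr), (Kim, D, ops, 16, Omega), (Kim, D, qa, 16, Omega), (Kim, D, qa, 2, Zephyr), (Kim, F, hr, 16, Omega), (Lee, B, cs, 2, Zephyr), (Lee, D, ops, 16, Omega), (Lee, D, qa, 16, Omega), (Lee, D, qa, 2, Zephyr), (Lee, F, hr, 16, Omega), (Mo, D, ops, 16, Echo), (Mo, D, qa, 16, Echo), (Mo, F, hr, 16, Echo), (Pat, D, ops, 16, Echo), (Pat, D, qa, 16, Echo), (Pat, F, hr, 16, Echo), (Uma, D, ops, 16, Nova), (Uma, D, qa, 16, Nova), (Uma, F, hr, 16, Nova)}
Selection title != Echo: {(Kim, B, cs, 2, Zephyr), (Kim, D, ops, 16, Omega), (Kim, D, qa, 16, Omega), (Kim, D, qa, 2, Zephyr), (Kim, F, hr, 16, Omega), (Lee, B, cs, 2, Zephyr), (Lee, D, ops, 16, Omega), (Lee, D, qa, 16, Omega), (Lee, D, qa, 2, Zephyr), (Lee, F, hr, 16, Omega), (Uma, D, ops, 16, Nova), (Uma, D, qa, 16, Nova), (Uma, F, hr, 16, Nova)}
Keep only column(s) sname, title (8 duplicate(s) eliminated): {(Kim, Omega), (Kim, Zephyr), (Lee, Omega), (Lee, Zephyr), (Uma, Nova)}

{(Kim, Omega), (Kim, Zephyr), (Lee, Omega), (Lee, Zephyr), (Uma, Nova)}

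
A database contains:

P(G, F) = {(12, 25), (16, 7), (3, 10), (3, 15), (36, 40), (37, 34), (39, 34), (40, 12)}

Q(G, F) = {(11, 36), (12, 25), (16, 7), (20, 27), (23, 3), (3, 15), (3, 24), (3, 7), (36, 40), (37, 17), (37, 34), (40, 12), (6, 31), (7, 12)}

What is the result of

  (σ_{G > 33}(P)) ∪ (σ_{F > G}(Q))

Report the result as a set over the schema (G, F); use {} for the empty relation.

Apply σ_{G > 33}; surviving tuples: {(36, 40), (37, 34), (39, 34), (40, 12)}
Apply σ_{F > G}; surviving tuples: {(11, 36), (12, 25), (20, 27), (3, 15), (3, 24), (3, 7), (36, 40), (6, 31), (7, 12)}
Union: {(36, 40), (37, 34), (39, 34), (40, 12)} with {(11, 36), (12, 25), (20, 27), (3, 15), (3, 24), (3, 7), (36, 40), (6, 31), (7, 12)} → {(11, 36), (12, 25), (20, 27), (3, 15), (3, 24), (3, 7), (36, 40), (37, 34), (39, 34), (40, 12), (6, 31), (7, 12)}

{(11, 36), (12, 25), (20, 27), (3, 15), (3, 24), (3, 7), (36, 40), (37, 34), (39, 34), (40, 12), (6, 31), (7, 12)}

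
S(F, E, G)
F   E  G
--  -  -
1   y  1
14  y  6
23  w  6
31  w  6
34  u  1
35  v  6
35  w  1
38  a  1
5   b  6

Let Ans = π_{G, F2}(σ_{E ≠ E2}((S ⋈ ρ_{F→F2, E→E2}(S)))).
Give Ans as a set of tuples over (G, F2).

{(1, 1), (1, 34), (1, 35), (1, 38), (6, 14), (6, 23), (6, 31), (6, 35), (6, 5)}

ρ[F→F2, E→E2]: schema becomes (F2, E2, G); tuples unchanged.
S ⋈ ρ_{F→F2, E→E2}(S) (natural join on G): {(1, y, 1, 1, y), (1, y, 1, 34, u), (1, y, 1, 35, w), (1, y, 1, 38, a), (14, y, 6, 14, y), (14, y, 6, 23, w), (14, y, 6, 31, w), (14, y, 6, 35, v), (14, y, 6, 5, b), (23, w, 6, 14, y), (23, w, 6, 23, w), (23, w, 6, 31, w), (23, w, 6, 35, v), (23, w, 6, 5, b), (31, w, 6, 14, y), (31, w, 6, 23, w), (31, w, 6, 31, w), (31, w, 6, 35, v), (31, w, 6, 5, b), (34, u, 1, 1, y), (34, u, 1, 34, u), (34, u, 1, 35, w), (34, u, 1, 38, a), (35, v, 6, 14, y), (35, v, 6, 23, w), (35, v, 6, 31, w), (35, v, 6, 35, v), (35, v, 6, 5, b), (35, w, 1, 1, y), (35, w, 1, 34, u), (35, w, 1, 35, w), (35, w, 1, 38, a), (38, a, 1, 1, y), (38, a, 1, 34, u), (38, a, 1, 35, w), (38, a, 1, 38, a), (5, b, 6, 14, y), (5, b, 6, 23, w), (5, b, 6, 31, w), (5, b, 6, 35, v), (5, b, 6, 5, b)}
Apply σ_{E ≠ E2}; surviving tuples: {(1, y, 1, 34, u), (1, y, 1, 35, w), (1, y, 1, 38, a), (14, y, 6, 23, w), (14, y, 6, 31, w), (14, y, 6, 35, v), (14, y, 6, 5, b), (23, w, 6, 14, y), (23, w, 6, 35, v), (23, w, 6, 5, b), (31, w, 6, 14, y), (31, w, 6, 35, v), (31, w, 6, 5, b), (34, u, 1, 1, y), (34, u, 1, 35, w), (34, u, 1, 38, a), (35, v, 6, 14, y), (35, v, 6, 23, w), (35, v, 6, 31, w), (35, v, 6, 5, b), (35, w, 1, 1, y), (35, w, 1, 34, u), (35, w, 1, 38, a), (38, a, 1, 1, y), (38, a, 1, 34, u), (38, a, 1, 35, w), (5, b, 6, 14, y), (5, b, 6, 23, w), (5, b, 6, 31, w), (5, b, 6, 35, v)}
Projecting to G, F2 (21 duplicate(s) eliminated): {(1, 1), (1, 34), (1, 35), (1, 38), (6, 14), (6, 23), (6, 31), (6, 35), (6, 5)}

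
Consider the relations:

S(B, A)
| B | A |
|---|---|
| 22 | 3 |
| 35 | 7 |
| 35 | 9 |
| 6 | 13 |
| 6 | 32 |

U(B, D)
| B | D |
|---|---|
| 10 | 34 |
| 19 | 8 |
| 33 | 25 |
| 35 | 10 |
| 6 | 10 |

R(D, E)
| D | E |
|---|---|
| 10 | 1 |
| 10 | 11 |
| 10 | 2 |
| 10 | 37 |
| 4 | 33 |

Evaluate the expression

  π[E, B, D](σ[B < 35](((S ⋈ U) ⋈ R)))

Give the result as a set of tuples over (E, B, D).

S ⋈ U (natural join on B): {(35, 7, 10), (35, 9, 10), (6, 13, 10), (6, 32, 10)}
(S ⋈ U) ⋈ R (natural join on D): {(35, 7, 10, 1), (35, 7, 10, 11), (35, 7, 10, 2), (35, 7, 10, 37), (35, 9, 10, 1), (35, 9, 10, 11), (35, 9, 10, 2), (35, 9, 10, 37), (6, 13, 10, 1), (6, 13, 10, 11), (6, 13, 10, 2), (6, 13, 10, 37), (6, 32, 10, 1), (6, 32, 10, 11), (6, 32, 10, 2), (6, 32, 10, 37)}
Apply σ_{B < 35}; surviving tuples: {(6, 13, 10, 1), (6, 13, 10, 11), (6, 13, 10, 2), (6, 13, 10, 37), (6, 32, 10, 1), (6, 32, 10, 11), (6, 32, 10, 2), (6, 32, 10, 37)}
Projecting to E, B, D (4 duplicate(s) eliminated): {(1, 6, 10), (11, 6, 10), (2, 6, 10), (37, 6, 10)}

{(1, 6, 10), (11, 6, 10), (2, 6, 10), (37, 6, 10)}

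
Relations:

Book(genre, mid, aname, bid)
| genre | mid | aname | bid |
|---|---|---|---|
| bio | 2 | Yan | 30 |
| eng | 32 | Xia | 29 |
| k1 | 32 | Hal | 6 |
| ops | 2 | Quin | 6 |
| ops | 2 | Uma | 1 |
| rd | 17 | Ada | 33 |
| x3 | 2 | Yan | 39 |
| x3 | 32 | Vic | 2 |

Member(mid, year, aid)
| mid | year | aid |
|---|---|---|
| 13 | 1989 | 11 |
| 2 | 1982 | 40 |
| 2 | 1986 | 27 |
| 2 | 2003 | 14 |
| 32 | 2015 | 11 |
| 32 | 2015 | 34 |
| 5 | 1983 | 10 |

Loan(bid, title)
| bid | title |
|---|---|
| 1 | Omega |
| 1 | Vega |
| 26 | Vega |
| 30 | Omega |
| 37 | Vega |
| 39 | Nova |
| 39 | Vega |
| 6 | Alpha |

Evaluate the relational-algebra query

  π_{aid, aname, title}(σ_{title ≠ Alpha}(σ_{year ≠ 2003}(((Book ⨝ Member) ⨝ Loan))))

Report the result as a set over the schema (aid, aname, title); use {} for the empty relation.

Natural join on mid: {(bio, 2, Yan, 30, 1982, 40), (bio, 2, Yan, 30, 1986, 27), (bio, 2, Yan, 30, 2003, 14), (eng, 32, Xia, 29, 2015, 11), (eng, 32, Xia, 29, 2015, 34), (k1, 32, Hal, 6, 2015, 11), (k1, 32, Hal, 6, 2015, 34), (ops, 2, Quin, 6, 1982, 40), (ops, 2, Quin, 6, 1986, 27), (ops, 2, Quin, 6, 2003, 14), (ops, 2, Uma, 1, 1982, 40), (ops, 2, Uma, 1, 1986, 27), (ops, 2, Uma, 1, 2003, 14), (x3, 2, Yan, 39, 1982, 40), (x3, 2, Yan, 39, 1986, 27), (x3, 2, Yan, 39, 2003, 14), (x3, 32, Vic, 2, 2015, 11), (x3, 32, Vic, 2, 2015, 34)}
Natural join on bid: {(bio, 2, Yan, 30, 1982, 40, Omega), (bio, 2, Yan, 30, 1986, 27, Omega), (bio, 2, Yan, 30, 2003, 14, Omega), (k1, 32, Hal, 6, 2015, 11, Alpha), (k1, 32, Hal, 6, 2015, 34, Alpha), (ops, 2, Quin, 6, 1982, 40, Alpha), (ops, 2, Quin, 6, 1986, 27, Alpha), (ops, 2, Quin, 6, 2003, 14, Alpha), (ops, 2, Uma, 1, 1982, 40, Omega), (ops, 2, Uma, 1, 1982, 40, Vega), (ops, 2, Uma, 1, 1986, 27, Omega), (ops, 2, Uma, 1, 1986, 27, Vega), (ops, 2, Uma, 1, 2003, 14, Omega), (ops, 2, Uma, 1, 2003, 14, Vega), (x3, 2, Yan, 39, 1982, 40, Nova), (x3, 2, Yan, 39, 1982, 40, Vega), (x3, 2, Yan, 39, 1986, 27, Nova), (x3, 2, Yan, 39, 1986, 27, Vega), (x3, 2, Yan, 39, 2003, 14, Nova), (x3, 2, Yan, 39, 2003, 14, Vega)}
Apply σ_{year ≠ 2003}; surviving tuples: {(bio, 2, Yan, 30, 1982, 40, Omega), (bio, 2, Yan, 30, 1986, 27, Omega), (k1, 32, Hal, 6, 2015, 11, Alpha), (k1, 32, Hal, 6, 2015, 34, Alpha), (ops, 2, Quin, 6, 1982, 40, Alpha), (ops, 2, Quin, 6, 1986, 27, Alpha), (ops, 2, Uma, 1, 1982, 40, Omega), (ops, 2, Uma, 1, 1982, 40, Vega), (ops, 2, Uma, 1, 1986, 27, Omega), (ops, 2, Uma, 1, 1986, 27, Vega), (x3, 2, Yan, 39, 1982, 40, Nova), (x3, 2, Yan, 39, 1982, 40, Vega), (x3, 2, Yan, 39, 1986, 27, Nova), (x3, 2, Yan, 39, 1986, 27, Vega)}
Apply σ_{title ≠ Alpha}; surviving tuples: {(bio, 2, Yan, 30, 1982, 40, Omega), (bio, 2, Yan, 30, 1986, 27, Omega), (ops, 2, Uma, 1, 1982, 40, Omega), (ops, 2, Uma, 1, 1982, 40, Vega), (ops, 2, Uma, 1, 1986, 27, Omega), (ops, 2, Uma, 1, 1986, 27, Vega), (x3, 2, Yan, 39, 1982, 40, Nova), (x3, 2, Yan, 39, 1982, 40, Vega), (x3, 2, Yan, 39, 1986, 27, Nova), (x3, 2, Yan, 39, 1986, 27, Vega)}
Keep only column(s) aid, aname, title: {(27, Uma, Omega), (27, Uma, Vega), (27, Yan, Nova), (27, Yan, Omega), (27, Yan, Vega), (40, Uma, Omega), (40, Uma, Vega), (40, Yan, Nova), (40, Yan, Omega), (40, Yan, Vega)}

{(27, Uma, Omega), (27, Uma, Vega), (27, Yan, Nova), (27, Yan, Omega), (27, Yan, Vega), (40, Uma, Omega), (40, Uma, Vega), (40, Yan, Nova), (40, Yan, Omega), (40, Yan, Vega)}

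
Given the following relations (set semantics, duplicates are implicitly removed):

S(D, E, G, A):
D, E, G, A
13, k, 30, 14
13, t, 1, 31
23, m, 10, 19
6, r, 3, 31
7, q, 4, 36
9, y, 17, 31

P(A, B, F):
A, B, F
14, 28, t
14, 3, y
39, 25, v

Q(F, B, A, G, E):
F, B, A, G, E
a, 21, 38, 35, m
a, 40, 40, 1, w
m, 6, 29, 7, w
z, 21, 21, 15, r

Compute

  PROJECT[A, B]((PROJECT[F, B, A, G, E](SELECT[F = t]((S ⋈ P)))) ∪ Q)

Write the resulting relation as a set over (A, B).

Natural join on A: {(13, k, 30, 14, 28, t), (13, k, 30, 14, 3, y)}
Apply σ_{F = t}; surviving tuples: {(13, k, 30, 14, 28, t)}
π[F, B, A, G, E]: project onto (F, B, A, G, E) → {(t, 28, 14, 30, k)}
Union: {(t, 28, 14, 30, k)} with {(a, 21, 38, 35, m), (a, 40, 40, 1, w), (m, 6, 29, 7, w), (z, 21, 21, 15, r)} → {(a, 21, 38, 35, m), (a, 40, 40, 1, w), (m, 6, 29, 7, w), (t, 28, 14, 30, k), (z, 21, 21, 15, r)}
π[A, B]: project onto (A, B) → {(14, 28), (21, 21), (29, 6), (38, 21), (40, 40)}

{(14, 28), (21, 21), (29, 6), (38, 21), (40, 40)}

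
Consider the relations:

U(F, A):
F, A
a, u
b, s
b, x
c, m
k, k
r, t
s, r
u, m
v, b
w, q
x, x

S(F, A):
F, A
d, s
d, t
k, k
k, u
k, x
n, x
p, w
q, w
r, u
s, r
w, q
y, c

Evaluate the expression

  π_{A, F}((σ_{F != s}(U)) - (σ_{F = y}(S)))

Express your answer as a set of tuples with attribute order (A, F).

{(b, v), (k, k), (m, c), (m, u), (q, w), (s, b), (t, r), (u, a), (x, b), (x, x)}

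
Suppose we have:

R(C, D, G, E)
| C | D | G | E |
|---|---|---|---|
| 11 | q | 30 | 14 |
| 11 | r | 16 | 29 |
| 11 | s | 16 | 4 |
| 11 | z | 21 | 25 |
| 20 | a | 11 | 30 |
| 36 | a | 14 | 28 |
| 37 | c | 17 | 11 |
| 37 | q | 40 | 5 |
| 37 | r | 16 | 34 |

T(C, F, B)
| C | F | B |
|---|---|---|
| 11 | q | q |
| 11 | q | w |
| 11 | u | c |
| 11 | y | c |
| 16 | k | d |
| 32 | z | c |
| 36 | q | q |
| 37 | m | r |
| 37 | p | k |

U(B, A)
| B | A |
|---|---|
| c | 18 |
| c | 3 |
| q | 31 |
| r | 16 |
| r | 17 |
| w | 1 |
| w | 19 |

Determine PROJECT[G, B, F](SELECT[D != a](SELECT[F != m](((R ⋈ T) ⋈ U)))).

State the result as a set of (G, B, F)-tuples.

R ⋈ T (natural join on C): {(11, q, 30, 14, q, q), (11, q, 30, 14, q, w), (11, q, 30, 14, u, c), (11, q, 30, 14, y, c), (11, r, 16, 29, q, q), (11, r, 16, 29, q, w), (11, r, 16, 29, u, c), (11, r, 16, 29, y, c), (11, s, 16, 4, q, q), (11, s, 16, 4, q, w), (11, s, 16, 4, u, c), (11, s, 16, 4, y, c), (11, z, 21, 25, q, q), (11, z, 21, 25, q, w), (11, z, 21, 25, u, c), (11, z, 21, 25, y, c), (36, a, 14, 28, q, q), (37, c, 17, 11, m, r), (37, c, 17, 11, p, k), (37, q, 40, 5, m, r), (37, q, 40, 5, p, k), (37, r, 16, 34, m, r), (37, r, 16, 34, p, k)}
(R ⋈ T) ⋈ U (natural join on B): {(11, q, 30, 14, q, q, 31), (11, q, 30, 14, q, w, 1), (11, q, 30, 14, q, w, 19), (11, q, 30, 14, u, c, 18), (11, q, 30, 14, u, c, 3), (11, q, 30, 14, y, c, 18), (11, q, 30, 14, y, c, 3), (11, r, 16, 29, q, q, 31), (11, r, 16, 29, q, w, 1), (11, r, 16, 29, q, w, 19), (11, r, 16, 29, u, c, 18), (11, r, 16, 29, u, c, 3), (11, r, 16, 29, y, c, 18), (11, r, 16, 29, y, c, 3), (11, s, 16, 4, q, q, 31), (11, s, 16, 4, q, w, 1), (11, s, 16, 4, q, w, 19), (11, s, 16, 4, u, c, 18), (11, s, 16, 4, u, c, 3), (11, s, 16, 4, y, c, 18), (11, s, 16, 4, y, c, 3), (11, z, 21, 25, q, q, 31), (11, z, 21, 25, q, w, 1), (11, z, 21, 25, q, w, 19), (11, z, 21, 25, u, c, 18), (11, z, 21, 25, u, c, 3), (11, z, 21, 25, y, c, 18), (11, z, 21, 25, y, c, 3), (36, a, 14, 28, q, q, 31), (37, c, 17, 11, m, r, 16), (37, c, 17, 11, m, r, 17), (37, q, 40, 5, m, r, 16), (37, q, 40, 5, m, r, 17), (37, r, 16, 34, m, r, 16), (37, r, 16, 34, m, r, 17)}
Apply σ_{F != m}; surviving tuples: {(11, q, 30, 14, q, q, 31), (11, q, 30, 14, q, w, 1), (11, q, 30, 14, q, w, 19), (11, q, 30, 14, u, c, 18), (11, q, 30, 14, u, c, 3), (11, q, 30, 14, y, c, 18), (11, q, 30, 14, y, c, 3), (11, r, 16, 29, q, q, 31), (11, r, 16, 29, q, w, 1), (11, r, 16, 29, q, w, 19), (11, r, 16, 29, u, c, 18), (11, r, 16, 29, u, c, 3), (11, r, 16, 29, y, c, 18), (11, r, 16, 29, y, c, 3), (11, s, 16, 4, q, q, 31), (11, s, 16, 4, q, w, 1), (11, s, 16, 4, q, w, 19), (11, s, 16, 4, u, c, 18), (11, s, 16, 4, u, c, 3), (11, s, 16, 4, y, c, 18), (11, s, 16, 4, y, c, 3), (11, z, 21, 25, q, q, 31), (11, z, 21, 25, q, w, 1), (11, z, 21, 25, q, w, 19), (11, z, 21, 25, u, c, 18), (11, z, 21, 25, u, c, 3), (11, z, 21, 25, y, c, 18), (11, z, 21, 25, y, c, 3), (36, a, 14, 28, q, q, 31)}
Apply σ_{D != a}; surviving tuples: {(11, q, 30, 14, q, q, 31), (11, q, 30, 14, q, w, 1), (11, q, 30, 14, q, w, 19), (11, q, 30, 14, u, c, 18), (11, q, 30, 14, u, c, 3), (11, q, 30, 14, y, c, 18), (11, q, 30, 14, y, c, 3), (11, r, 16, 29, q, q, 31), (11, r, 16, 29, q, w, 1), (11, r, 16, 29, q, w, 19), (11, r, 16, 29, u, c, 18), (11, r, 16, 29, u, c, 3), (11, r, 16, 29, y, c, 18), (11, r, 16, 29, y, c, 3), (11, s, 16, 4, q, q, 31), (11, s, 16, 4, q, w, 1), (11, s, 16, 4, q, w, 19), (11, s, 16, 4, u, c, 18), (11, s, 16, 4, u, c, 3), (11, s, 16, 4, y, c, 18), (11, s, 16, 4, y, c, 3), (11, z, 21, 25, q, q, 31), (11, z, 21, 25, q, w, 1), (11, z, 21, 25, q, w, 19), (11, z, 21, 25, u, c, 18), (11, z, 21, 25, u, c, 3), (11, z, 21, 25, y, c, 18), (11, z, 21, 25, y, c, 3)}
Keep only column(s) G, B, F (16 duplicate(s) eliminated): {(16, c, u), (16, c, y), (16, q, q), (16, w, q), (21, c, u), (21, c, y), (21, q, q), (21, w, q), (30, c, u), (30, c, y), (30, q, q), (30, w, q)}

{(16, c, u), (16, c, y), (16, q, q), (16, w, q), (21, c, u), (21, c, y), (21, q, q), (21, w, q), (30, c, u), (30, c, y), (30, q, q), (30, w, q)}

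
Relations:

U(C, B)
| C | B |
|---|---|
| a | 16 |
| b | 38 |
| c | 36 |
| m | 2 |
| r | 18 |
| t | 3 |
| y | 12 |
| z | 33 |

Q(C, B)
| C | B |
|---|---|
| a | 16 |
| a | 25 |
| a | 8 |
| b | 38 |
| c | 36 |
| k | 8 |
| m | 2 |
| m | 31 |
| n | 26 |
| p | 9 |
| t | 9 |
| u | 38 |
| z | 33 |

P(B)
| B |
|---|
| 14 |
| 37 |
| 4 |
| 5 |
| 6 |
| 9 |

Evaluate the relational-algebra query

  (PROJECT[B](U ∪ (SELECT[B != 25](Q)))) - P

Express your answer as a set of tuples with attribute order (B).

Filtering on B != 25 leaves {(a, 16), (a, 8), (b, 38), (c, 36), (k, 8), (m, 2), (m, 31), (n, 26), (p, 9), (t, 9), (u, 38), (z, 33)}.
Union: {(a, 16), (b, 38), (c, 36), (m, 2), (r, 18), (t, 3), (y, 12), (z, 33)} with {(a, 16), (a, 8), (b, 38), (c, 36), (k, 8), (m, 2), (m, 31), (n, 26), (p, 9), (t, 9), (u, 38), (z, 33)} → {(a, 16), (a, 8), (b, 38), (c, 36), (k, 8), (m, 2), (m, 31), (n, 26), (p, 9), (r, 18), (t, 3), (t, 9), (u, 38), (y, 12), (z, 33)}
Keep only column(s) B (3 duplicate(s) eliminated): {12, 16, 18, 2, 26, 3, 31, 33, 36, 38, 8, 9}
Difference: {12, 16, 18, 2, 26, 3, 31, 33, 36, 38, 8, 9} with {14, 37, 4, 5, 6, 9} → {12, 16, 18, 2, 26, 3, 31, 33, 36, 38, 8}

{12, 16, 18, 2, 26, 3, 31, 33, 36, 38, 8}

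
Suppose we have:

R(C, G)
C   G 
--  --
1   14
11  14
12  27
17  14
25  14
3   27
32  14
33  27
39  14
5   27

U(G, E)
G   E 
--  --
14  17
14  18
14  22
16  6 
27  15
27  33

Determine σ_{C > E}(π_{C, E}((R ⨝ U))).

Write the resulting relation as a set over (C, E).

Natural join on G: {(1, 14, 17), (1, 14, 18), (1, 14, 22), (11, 14, 17), (11, 14, 18), (11, 14, 22), (12, 27, 15), (12, 27, 33), (17, 14, 17), (17, 14, 18), (17, 14, 22), (25, 14, 17), (25, 14, 18), (25, 14, 22), (3, 27, 15), (3, 27, 33), (32, 14, 17), (32, 14, 18), (32, 14, 22), (33, 27, 15), (33, 27, 33), (39, 14, 17), (39, 14, 18), (39, 14, 22), (5, 27, 15), (5, 27, 33)}
π_{C, E} gives {(1, 17), (1, 18), (1, 22), (11, 17), (11, 18), (11, 22), (12, 15), (12, 33), (17, 17), (17, 18), (17, 22), (25, 17), (25, 18), (25, 22), (3, 15), (3, 33), (32, 17), (32, 18), (32, 22), (33, 15), (33, 33), (39, 17), (39, 18), (39, 22), (5, 15), (5, 33)}.
σ[C > E]: keep tuples satisfying C > E → {(25, 17), (25, 18), (25, 22), (32, 17), (32, 18), (32, 22), (33, 15), (39, 17), (39, 18), (39, 22)}

{(25, 17), (25, 18), (25, 22), (32, 17), (32, 18), (32, 22), (33, 15), (39, 17), (39, 18), (39, 22)}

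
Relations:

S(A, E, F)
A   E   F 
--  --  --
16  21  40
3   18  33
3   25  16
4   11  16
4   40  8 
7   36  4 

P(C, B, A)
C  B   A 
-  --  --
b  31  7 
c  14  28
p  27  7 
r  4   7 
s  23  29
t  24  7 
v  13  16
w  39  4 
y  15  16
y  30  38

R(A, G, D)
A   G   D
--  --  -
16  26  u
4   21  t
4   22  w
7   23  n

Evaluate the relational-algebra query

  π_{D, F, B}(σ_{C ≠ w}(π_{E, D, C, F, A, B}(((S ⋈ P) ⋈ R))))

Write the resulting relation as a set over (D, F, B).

{(n, 4, 24), (n, 4, 27), (n, 4, 31), (n, 4, 4), (u, 40, 13), (u, 40, 15)}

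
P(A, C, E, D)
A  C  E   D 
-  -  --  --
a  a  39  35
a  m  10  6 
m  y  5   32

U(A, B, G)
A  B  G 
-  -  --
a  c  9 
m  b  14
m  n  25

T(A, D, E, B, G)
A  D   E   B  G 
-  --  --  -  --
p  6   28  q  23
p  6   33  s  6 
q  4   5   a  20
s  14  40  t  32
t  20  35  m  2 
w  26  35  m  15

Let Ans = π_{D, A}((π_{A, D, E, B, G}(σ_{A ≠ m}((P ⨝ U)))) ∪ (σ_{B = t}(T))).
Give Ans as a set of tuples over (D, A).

{(14, s), (35, a), (6, a)}

Joining P and U on A yields {(a, a, 39, 35, c, 9), (a, m, 10, 6, c, 9), (m, y, 5, 32, b, 14), (m, y, 5, 32, n, 25)}.
Selection A ≠ m: {(a, a, 39, 35, c, 9), (a, m, 10, 6, c, 9)}
Projecting to A, D, E, B, G: {(a, 35, 39, c, 9), (a, 6, 10, c, 9)}
Selection B = t: {(s, 14, 40, t, 32)}
Set union of the two operands is {(a, 35, 39, c, 9), (a, 6, 10, c, 9), (s, 14, 40, t, 32)}.
Projecting to D, A: {(14, s), (35, a), (6, a)}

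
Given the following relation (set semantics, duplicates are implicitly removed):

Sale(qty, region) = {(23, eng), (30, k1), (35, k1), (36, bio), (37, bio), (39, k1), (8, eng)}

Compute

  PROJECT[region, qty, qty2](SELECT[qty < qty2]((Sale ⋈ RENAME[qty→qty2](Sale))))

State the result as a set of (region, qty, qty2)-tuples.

{(bio, 36, 37), (eng, 8, 23), (k1, 30, 35), (k1, 30, 39), (k1, 35, 39)}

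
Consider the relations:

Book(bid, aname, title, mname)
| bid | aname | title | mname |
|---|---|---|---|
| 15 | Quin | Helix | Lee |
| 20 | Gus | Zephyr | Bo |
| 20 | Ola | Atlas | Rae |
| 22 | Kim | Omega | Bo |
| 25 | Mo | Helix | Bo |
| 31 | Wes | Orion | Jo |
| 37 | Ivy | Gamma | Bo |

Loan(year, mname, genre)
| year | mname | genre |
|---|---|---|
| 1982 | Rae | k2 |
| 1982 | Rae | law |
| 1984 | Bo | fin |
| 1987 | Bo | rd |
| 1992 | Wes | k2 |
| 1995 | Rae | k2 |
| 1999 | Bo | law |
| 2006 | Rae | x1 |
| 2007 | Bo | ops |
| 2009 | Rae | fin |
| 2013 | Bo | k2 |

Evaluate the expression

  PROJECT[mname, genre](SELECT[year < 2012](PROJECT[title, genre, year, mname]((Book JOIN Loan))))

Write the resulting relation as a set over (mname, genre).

{(Bo, fin), (Bo, law), (Bo, ops), (Bo, rd), (Rae, fin), (Rae, k2), (Rae, law), (Rae, x1)}

Natural join on mname: {(20, Gus, Zephyr, Bo, 1984, fin), (20, Gus, Zephyr, Bo, 1987, rd), (20, Gus, Zephyr, Bo, 1999, law), (20, Gus, Zephyr, Bo, 2007, ops), (20, Gus, Zephyr, Bo, 2013, k2), (20, Ola, Atlas, Rae, 1982, k2), (20, Ola, Atlas, Rae, 1982, law), (20, Ola, Atlas, Rae, 1995, k2), (20, Ola, Atlas, Rae, 2006, x1), (20, Ola, Atlas, Rae, 2009, fin), (22, Kim, Omega, Bo, 1984, fin), (22, Kim, Omega, Bo, 1987, rd), (22, Kim, Omega, Bo, 1999, law), (22, Kim, Omega, Bo, 2007, ops), (22, Kim, Omega, Bo, 2013, k2), (25, Mo, Helix, Bo, 1984, fin), (25, Mo, Helix, Bo, 1987, rd), (25, Mo, Helix, Bo, 1999, law), (25, Mo, Helix, Bo, 2007, ops), (25, Mo, Helix, Bo, 2013, k2), (37, Ivy, Gamma, Bo, 1984, fin), (37, Ivy, Gamma, Bo, 1987, rd), (37, Ivy, Gamma, Bo, 1999, law), (37, Ivy, Gamma, Bo, 2007, ops), (37, Ivy, Gamma, Bo, 2013, k2)}
π_{title, genre, year, mname} gives {(Atlas, fin, 2009, Rae), (Atlas, k2, 1982, Rae), (Atlas, k2, 1995, Rae), (Atlas, law, 1982, Rae), (Atlas, x1, 2006, Rae), (Gamma, fin, 1984, Bo), (Gamma, k2, 2013, Bo), (Gamma, law, 1999, Bo), (Gamma, ops, 2007, Bo), (Gamma, rd, 1987, Bo), (Helix, fin, 1984, Bo), (Helix, k2, 2013, Bo), (Helix, law, 1999, Bo), (Helix, ops, 2007, Bo), (Helix, rd, 1987, Bo), (Omega, fin, 1984, Bo), (Omega, k2, 2013, Bo), (Omega, law, 1999, Bo), (Omega, ops, 2007, Bo), (Omega, rd, 1987, Bo), (Zephyr, fin, 1984, Bo), (Zephyr, k2, 2013, Bo), (Zephyr, law, 1999, Bo), (Zephyr, ops, 2007, Bo), (Zephyr, rd, 1987, Bo)}.
σ[year < 2012]: keep tuples satisfying year < 2012 → {(Atlas, fin, 2009, Rae), (Atlas, k2, 1982, Rae), (Atlas, k2, 1995, Rae), (Atlas, law, 1982, Rae), (Atlas, x1, 2006, Rae), (Gamma, fin, 1984, Bo), (Gamma, law, 1999, Bo), (Gamma, ops, 2007, Bo), (Gamma, rd, 1987, Bo), (Helix, fin, 1984, Bo), (Helix, law, 1999, Bo), (Helix, ops, 2007, Bo), (Helix, rd, 1987, Bo), (Omega, fin, 1984, Bo), (Omega, law, 1999, Bo), (Omega, ops, 2007, Bo), (Omega, rd, 1987, Bo), (Zephyr, fin, 1984, Bo), (Zephyr, law, 1999, Bo), (Zephyr, ops, 2007, Bo), (Zephyr, rd, 1987, Bo)}
π_{mname, genre} gives {(Bo, fin), (Bo, law), (Bo, ops), (Bo, rd), (Rae, fin), (Rae, k2), (Rae, law), (Rae, x1)} (13 duplicate(s) eliminated).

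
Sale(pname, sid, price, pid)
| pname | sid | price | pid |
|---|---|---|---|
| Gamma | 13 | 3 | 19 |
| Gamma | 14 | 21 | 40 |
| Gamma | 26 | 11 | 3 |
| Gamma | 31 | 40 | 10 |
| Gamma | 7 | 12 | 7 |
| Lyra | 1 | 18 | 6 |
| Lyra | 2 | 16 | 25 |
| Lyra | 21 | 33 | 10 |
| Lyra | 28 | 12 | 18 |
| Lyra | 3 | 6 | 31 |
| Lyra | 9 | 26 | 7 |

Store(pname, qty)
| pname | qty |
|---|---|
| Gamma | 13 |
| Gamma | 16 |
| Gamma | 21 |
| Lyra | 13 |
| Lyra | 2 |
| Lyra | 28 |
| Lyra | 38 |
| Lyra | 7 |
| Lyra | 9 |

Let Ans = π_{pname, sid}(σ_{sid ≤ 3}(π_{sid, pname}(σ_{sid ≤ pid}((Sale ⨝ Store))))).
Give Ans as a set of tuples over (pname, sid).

{(Lyra, 1), (Lyra, 2), (Lyra, 3)}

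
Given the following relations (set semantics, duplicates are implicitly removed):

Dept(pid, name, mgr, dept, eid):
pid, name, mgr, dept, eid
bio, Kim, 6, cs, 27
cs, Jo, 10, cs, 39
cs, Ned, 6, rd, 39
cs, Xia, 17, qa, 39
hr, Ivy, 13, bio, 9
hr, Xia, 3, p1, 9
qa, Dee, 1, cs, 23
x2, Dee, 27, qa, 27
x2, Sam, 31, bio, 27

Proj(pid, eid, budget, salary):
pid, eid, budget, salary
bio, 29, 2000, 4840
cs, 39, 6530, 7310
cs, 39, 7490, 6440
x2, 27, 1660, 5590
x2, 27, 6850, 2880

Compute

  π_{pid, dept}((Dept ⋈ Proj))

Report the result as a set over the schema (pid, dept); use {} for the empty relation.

Dept ⋈ Proj (natural join on pid, eid): {(cs, Jo, 10, cs, 39, 6530, 7310), (cs, Jo, 10, cs, 39, 7490, 6440), (cs, Ned, 6, rd, 39, 6530, 7310), (cs, Ned, 6, rd, 39, 7490, 6440), (cs, Xia, 17, qa, 39, 6530, 7310), (cs, Xia, 17, qa, 39, 7490, 6440), (x2, Dee, 27, qa, 27, 1660, 5590), (x2, Dee, 27, qa, 27, 6850, 2880), (x2, Sam, 31, bio, 27, 1660, 5590), (x2, Sam, 31, bio, 27, 6850, 2880)}
π[pid, dept]: project onto (pid, dept) (5 duplicate(s) eliminated) → {(cs, cs), (cs, qa), (cs, rd), (x2, bio), (x2, qa)}

{(cs, cs), (cs, qa), (cs, rd), (x2, bio), (x2, qa)}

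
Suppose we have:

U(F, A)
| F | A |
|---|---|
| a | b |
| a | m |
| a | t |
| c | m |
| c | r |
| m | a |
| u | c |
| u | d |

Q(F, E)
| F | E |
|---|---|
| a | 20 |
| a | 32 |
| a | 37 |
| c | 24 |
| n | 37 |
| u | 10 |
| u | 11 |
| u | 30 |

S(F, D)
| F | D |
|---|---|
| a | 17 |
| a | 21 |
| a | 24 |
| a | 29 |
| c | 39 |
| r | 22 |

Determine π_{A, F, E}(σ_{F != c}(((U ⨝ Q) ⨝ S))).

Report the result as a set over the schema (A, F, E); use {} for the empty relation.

Joining U and Q on F yields {(a, b, 20), (a, b, 32), (a, b, 37), (a, m, 20), (a, m, 32), (a, m, 37), (a, t, 20), (a, t, 32), (a, t, 37), (c, m, 24), (c, r, 24), (u, c, 10), (u, c, 11), (u, c, 30), (u, d, 10), (u, d, 11), (u, d, 30)}.
Joining (U ⨝ Q) and S on F yields {(a, b, 20, 17), (a, b, 20, 21), (a, b, 20, 24), (a, b, 20, 29), (a, b, 32, 17), (a, b, 32, 21), (a, b, 32, 24), (a, b, 32, 29), (a, b, 37, 17), (a, b, 37, 21), (a, b, 37, 24), (a, b, 37, 29), (a, m, 20, 17), (a, m, 20, 21), (a, m, 20, 24), (a, m, 20, 29), (a, m, 32, 17), (a, m, 32, 21), (a, m, 32, 24), (a, m, 32, 29), (a, m, 37, 17), (a, m, 37, 21), (a, m, 37, 24), (a, m, 37, 29), (a, t, 20, 17), (a, t, 20, 21), (a, t, 20, 24), (a, t, 20, 29), (a, t, 32, 17), (a, t, 32, 21), (a, t, 32, 24), (a, t, 32, 29), (a, t, 37, 17), (a, t, 37, 21), (a, t, 37, 24), (a, t, 37, 29), (c, m, 24, 39), (c, r, 24, 39)}.
Filtering on F != c leaves {(a, b, 20, 17), (a, b, 20, 21), (a, b, 20, 24), (a, b, 20, 29), (a, b, 32, 17), (a, b, 32, 21), (a, b, 32, 24), (a, b, 32, 29), (a, b, 37, 17), (a, b, 37, 21), (a, b, 37, 24), (a, b, 37, 29), (a, m, 20, 17), (a, m, 20, 21), (a, m, 20, 24), (a, m, 20, 29), (a, m, 32, 17), (a, m, 32, 21), (a, m, 32, 24), (a, m, 32, 29), (a, m, 37, 17), (a, m, 37, 21), (a, m, 37, 24), (a, m, 37, 29), (a, t, 20, 17), (a, t, 20, 21), (a, t, 20, 24), (a, t, 20, 29), (a, t, 32, 17), (a, t, 32, 21), (a, t, 32, 24), (a, t, 32, 29), (a, t, 37, 17), (a, t, 37, 21), (a, t, 37, 24), (a, t, 37, 29)}.
π[A, F, E]: project onto (A, F, E) (27 duplicate(s) eliminated) → {(b, a, 20), (b, a, 32), (b, a, 37), (m, a, 20), (m, a, 32), (m, a, 37), (t, a, 20), (t, a, 32), (t, a, 37)}

{(b, a, 20), (b, a, 32), (b, a, 37), (m, a, 20), (m, a, 32), (m, a, 37), (t, a, 20), (t, a, 32), (t, a, 37)}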